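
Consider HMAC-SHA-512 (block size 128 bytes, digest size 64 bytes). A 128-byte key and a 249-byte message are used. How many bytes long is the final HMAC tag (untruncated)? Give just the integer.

64

The tag is one SHA-512 digest: 64 bytes.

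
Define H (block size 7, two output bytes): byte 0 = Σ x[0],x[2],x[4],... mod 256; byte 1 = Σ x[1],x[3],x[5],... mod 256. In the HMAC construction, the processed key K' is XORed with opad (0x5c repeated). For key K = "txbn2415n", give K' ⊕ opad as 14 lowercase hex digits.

fb135c5c5c5c5c

Key "txbn2415n" = 74 78 62 6e 32 34 31 35 6e is 9 bytes > B = 7, so hash it first: H(key) = a7 4f, then zero-pad to 7 bytes: K' = a7 4f 00 00 00 00 00.
XOR each byte with 0x5c: a7⊕5c=fb, 4f⊕5c=13, 00⊕5c=5c, 00⊕5c=5c, 00⊕5c=5c, 00⊕5c=5c, 00⊕5c=5c.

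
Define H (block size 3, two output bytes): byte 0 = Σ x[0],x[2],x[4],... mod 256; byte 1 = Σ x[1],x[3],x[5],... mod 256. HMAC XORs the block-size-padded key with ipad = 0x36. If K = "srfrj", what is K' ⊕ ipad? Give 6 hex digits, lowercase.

75d236

Key "srfrj" = 73 72 66 72 6a is 5 bytes > B = 3, so hash it first: H(key) = 43 e4, then zero-pad to 3 bytes: K' = 43 e4 00.
XOR each byte with 0x36: 43⊕36=75, e4⊕36=d2, 00⊕36=36.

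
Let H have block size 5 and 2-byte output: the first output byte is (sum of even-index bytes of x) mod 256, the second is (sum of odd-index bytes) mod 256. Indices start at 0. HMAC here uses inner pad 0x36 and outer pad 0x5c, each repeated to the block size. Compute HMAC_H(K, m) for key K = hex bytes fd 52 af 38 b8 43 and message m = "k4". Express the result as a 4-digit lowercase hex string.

8cdf

Key hex bytes fd 52 af 38 b8 43 is 6 bytes > B = 5, so hash it first: H(key) = 64 cd, then zero-pad to 5 bytes: K' = 64 cd 00 00 00.
K' ⊕ ipad = 52 fb 36 36 36.  K' ⊕ opad = 38 91 5c 5c 5c.
Inner input = (K'⊕ipad) ∥ m = 52 fb 36 36 36 ∥ 6b 34.
Inner hash: even-index sum = 242 mod 256 = 242; odd-index sum = 412 mod 256 = 156 → f2 9c.
Outer input = (K'⊕opad) ∥ inner = 38 91 5c 5c 5c ∥ f2 9c.
Outer hash (tag): even-index sum = 396 mod 256 = 140; odd-index sum = 479 mod 256 = 223 → 8c df.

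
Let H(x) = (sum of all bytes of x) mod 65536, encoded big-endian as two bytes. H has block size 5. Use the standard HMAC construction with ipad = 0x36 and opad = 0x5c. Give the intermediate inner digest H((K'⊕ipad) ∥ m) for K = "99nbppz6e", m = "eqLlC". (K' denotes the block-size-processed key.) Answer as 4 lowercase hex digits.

Key "99nbppz6e" = 39 39 6e 62 70 70 7a 36 65 is 9 bytes > B = 5, so hash it first: H(key) = 03 37, then zero-pad to 5 bytes: K' = 03 37 00 00 00.
K' ⊕ ipad = 35 01 36 36 36.
Inner input = 35 01 36 36 36 ∥ 65 71 4c 6c 43.
Inner hash: sum = 53+1+54+54+54+101+113+76+108+67 = 681 → 02 a9.

02a9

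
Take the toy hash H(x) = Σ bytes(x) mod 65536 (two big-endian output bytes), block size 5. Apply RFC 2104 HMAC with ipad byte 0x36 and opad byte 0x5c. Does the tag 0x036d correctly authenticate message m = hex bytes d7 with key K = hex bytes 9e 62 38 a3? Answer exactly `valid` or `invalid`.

valid

Key hex bytes 9e 62 38 a3 is 4 bytes ≤ B = 5; zero-pad to 5 bytes: K' = 9e 62 38 a3 00.
K' ⊕ ipad = a8 54 0e 95 36; K' ⊕ opad = c2 3e 64 ff 5c.
Inner hash: sum = 168+84+14+149+54+215 = 684 → 02 ac.
Outer hash (recomputed tag): sum = 194+62+100+255+92+2+172 = 877 → 03 6d.
Recomputed tag = 036d; claimed = 036d → match.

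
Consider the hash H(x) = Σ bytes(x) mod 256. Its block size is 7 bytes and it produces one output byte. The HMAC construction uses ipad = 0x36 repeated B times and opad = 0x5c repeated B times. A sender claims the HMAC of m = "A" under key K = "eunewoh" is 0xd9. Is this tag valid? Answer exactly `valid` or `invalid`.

Key "eunewoh" = 65 75 6e 65 77 6f 68 is exactly B = 7 bytes: K' = 65 75 6e 65 77 6f 68.
K' ⊕ ipad = 53 43 58 53 41 59 5e; K' ⊕ opad = 39 29 32 39 2b 33 34.
Inner hash: sum = 83+67+88+83+65+89+94+65 = 634; mod 256 = 122 → 7a.
Outer hash (recomputed tag): sum = 57+41+50+57+43+51+52+122 = 473; mod 256 = 217 → d9.
Recomputed tag = d9; claimed = d9 → match.

valid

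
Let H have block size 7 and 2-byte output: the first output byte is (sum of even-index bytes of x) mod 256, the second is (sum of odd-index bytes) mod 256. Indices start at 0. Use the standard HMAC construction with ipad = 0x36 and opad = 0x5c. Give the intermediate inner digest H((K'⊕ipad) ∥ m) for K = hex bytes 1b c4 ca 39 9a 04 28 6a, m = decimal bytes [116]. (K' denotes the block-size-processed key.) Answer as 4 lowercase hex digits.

333d

Key hex bytes 1b c4 ca 39 9a 04 28 6a is 8 bytes > B = 7, so hash it first: H(key) = a7 6b, then zero-pad to 7 bytes: K' = a7 6b 00 00 00 00 00.
K' ⊕ ipad = 91 5d 36 36 36 36 36.
Inner input = 91 5d 36 36 36 36 36 ∥ 74.
Inner hash: even-index sum = 307 mod 256 = 51; odd-index sum = 317 mod 256 = 61 → 33 3d.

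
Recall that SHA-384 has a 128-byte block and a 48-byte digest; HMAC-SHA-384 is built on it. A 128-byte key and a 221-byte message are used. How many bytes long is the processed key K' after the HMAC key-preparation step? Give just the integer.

128

Key is 128 ≤ 128 bytes, zero-padded: |K'| = 128.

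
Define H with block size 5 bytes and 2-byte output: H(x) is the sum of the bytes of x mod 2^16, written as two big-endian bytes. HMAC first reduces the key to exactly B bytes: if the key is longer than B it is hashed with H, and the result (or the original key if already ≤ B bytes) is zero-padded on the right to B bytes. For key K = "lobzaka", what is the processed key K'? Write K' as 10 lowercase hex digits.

02e4000000

|K| = 7 > B = 5, so first hash the key.
H(K): sum = 108+111+98+122+97+107+97 = 740 → 02 e4.
Zero-pad H(K) = 02 e4 to 5 bytes: K' = 02 e4 00 00 00.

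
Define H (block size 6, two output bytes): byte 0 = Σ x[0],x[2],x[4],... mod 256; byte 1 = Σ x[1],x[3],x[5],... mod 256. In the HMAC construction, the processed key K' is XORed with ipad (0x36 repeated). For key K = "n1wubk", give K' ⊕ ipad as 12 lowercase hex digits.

Key "n1wubk" = 6e 31 77 75 62 6b is exactly B = 6 bytes: K' = 6e 31 77 75 62 6b.
XOR each byte with 0x36: 6e⊕36=58, 31⊕36=07, 77⊕36=41, 75⊕36=43, 62⊕36=54, 6b⊕36=5d.

58074143545d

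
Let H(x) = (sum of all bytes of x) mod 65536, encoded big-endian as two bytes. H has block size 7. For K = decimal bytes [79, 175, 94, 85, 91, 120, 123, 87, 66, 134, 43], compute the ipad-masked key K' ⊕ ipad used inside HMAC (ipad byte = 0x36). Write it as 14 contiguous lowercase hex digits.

327f3636363636

Key decimal bytes [79, 175, 94, 85, 91, 120, 123, 87, 66, 134, 43] = 4f af 5e 55 5b 78 7b 57 42 86 2b is 11 bytes > B = 7, so hash it first: H(key) = 04 49, then zero-pad to 7 bytes: K' = 04 49 00 00 00 00 00.
XOR each byte with 0x36: 04⊕36=32, 49⊕36=7f, 00⊕36=36, 00⊕36=36, 00⊕36=36, 00⊕36=36, 00⊕36=36.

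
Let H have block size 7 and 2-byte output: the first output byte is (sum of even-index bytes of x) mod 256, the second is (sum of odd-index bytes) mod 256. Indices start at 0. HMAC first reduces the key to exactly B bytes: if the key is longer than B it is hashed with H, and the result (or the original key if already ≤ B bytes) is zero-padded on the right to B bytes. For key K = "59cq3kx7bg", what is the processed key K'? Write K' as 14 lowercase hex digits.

|K| = 10 > B = 7, so first hash the key.
H(K): even-index sum = 421 mod 256 = 165; odd-index sum = 435 mod 256 = 179 → a5 b3.
Zero-pad H(K) = a5 b3 to 7 bytes: K' = a5 b3 00 00 00 00 00.

a5b30000000000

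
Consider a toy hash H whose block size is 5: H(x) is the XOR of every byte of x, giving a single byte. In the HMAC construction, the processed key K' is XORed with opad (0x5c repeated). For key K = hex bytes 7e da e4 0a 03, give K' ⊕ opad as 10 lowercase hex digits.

Key hex bytes 7e da e4 0a 03 is exactly B = 5 bytes: K' = 7e da e4 0a 03.
XOR each byte with 0x5c: 7e⊕5c=22, da⊕5c=86, e4⊕5c=b8, 0a⊕5c=56, 03⊕5c=5f.

2286b8565f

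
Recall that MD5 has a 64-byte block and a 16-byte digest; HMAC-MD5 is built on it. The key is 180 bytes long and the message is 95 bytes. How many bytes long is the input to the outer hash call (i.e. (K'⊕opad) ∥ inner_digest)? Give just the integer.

80

Key is 180 > 64 bytes, so it is hashed to 16 bytes then zero-padded to 64: |K'| = 64.
Outer input = (K'⊕opad) ∥ H(inner) → 64 + 16 = 80 bytes.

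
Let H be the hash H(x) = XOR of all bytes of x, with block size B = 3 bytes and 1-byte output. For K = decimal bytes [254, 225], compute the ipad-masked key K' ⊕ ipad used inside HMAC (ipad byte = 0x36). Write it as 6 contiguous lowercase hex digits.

c8d736

Key decimal bytes [254, 225] = fe e1 is 2 bytes ≤ B = 3; zero-pad to 3 bytes: K' = fe e1 00.
XOR each byte with 0x36: fe⊕36=c8, e1⊕36=d7, 00⊕36=36.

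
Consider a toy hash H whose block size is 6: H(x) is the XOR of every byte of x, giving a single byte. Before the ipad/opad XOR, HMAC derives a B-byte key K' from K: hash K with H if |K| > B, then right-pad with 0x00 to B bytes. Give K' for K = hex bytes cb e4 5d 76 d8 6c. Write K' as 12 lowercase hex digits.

cbe45d76d86c

Key hex bytes cb e4 5d 76 d8 6c is exactly B = 6 bytes: K' = cb e4 5d 76 d8 6c.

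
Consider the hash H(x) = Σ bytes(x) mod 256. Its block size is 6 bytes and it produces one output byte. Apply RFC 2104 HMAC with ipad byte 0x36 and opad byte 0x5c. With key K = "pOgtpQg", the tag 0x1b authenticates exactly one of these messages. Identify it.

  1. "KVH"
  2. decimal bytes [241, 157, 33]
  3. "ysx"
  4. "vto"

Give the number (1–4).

2

Key "pOgtpQg" = 70 4f 67 74 70 51 67 is 7 bytes > B = 6, so hash it first: H(key) = c2, then zero-pad to 6 bytes: K' = c2 00 00 00 00 00.
K' ⊕ ipad = f4 36 36 36 36 36; K' ⊕ opad = 9e 5c 5c 5c 5c 5c.
m1: inner = H(f4 36 36 36 36 36 4b 56 48) = eb; tag = H(9e 5c 5c 5c 5c 5c eb) = 55
m2: inner = H(f4 36 36 36 36 36 f1 9d 21) = b1; tag = H(9e 5c 5c 5c 5c 5c b1) = 1b ← matches
m3: inner = H(f4 36 36 36 36 36 79 73 78) = 66; tag = H(9e 5c 5c 5c 5c 5c 66) = d0
m4: inner = H(f4 36 36 36 36 36 76 74 6f) = 5b; tag = H(9e 5c 5c 5c 5c 5c 5b) = c5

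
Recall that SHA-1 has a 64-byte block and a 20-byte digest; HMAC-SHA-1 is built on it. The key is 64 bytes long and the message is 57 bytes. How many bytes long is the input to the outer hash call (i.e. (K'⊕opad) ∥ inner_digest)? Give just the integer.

Key is 64 ≤ 64 bytes, zero-padded: |K'| = 64.
Outer input = (K'⊕opad) ∥ H(inner) → 64 + 20 = 84 bytes.

84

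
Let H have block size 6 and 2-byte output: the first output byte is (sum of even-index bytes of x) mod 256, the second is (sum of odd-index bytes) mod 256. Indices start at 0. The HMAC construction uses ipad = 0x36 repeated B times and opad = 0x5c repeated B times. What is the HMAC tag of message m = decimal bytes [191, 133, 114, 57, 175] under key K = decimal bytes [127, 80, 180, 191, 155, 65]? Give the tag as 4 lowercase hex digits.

2a30

Key decimal bytes [127, 80, 180, 191, 155, 65] = 7f 50 b4 bf 9b 41 is exactly B = 6 bytes: K' = 7f 50 b4 bf 9b 41.
K' ⊕ ipad = 49 66 82 89 ad 77.  K' ⊕ opad = 23 0c e8 e3 c7 1d.
Inner input = (K'⊕ipad) ∥ m = 49 66 82 89 ad 77 ∥ bf 85 72 39 af.
Inner hash: even-index sum = 856 mod 256 = 88; odd-index sum = 548 mod 256 = 36 → 58 24.
Outer input = (K'⊕opad) ∥ inner = 23 0c e8 e3 c7 1d ∥ 58 24.
Outer hash (tag): even-index sum = 554 mod 256 = 42; odd-index sum = 304 mod 256 = 48 → 2a 30.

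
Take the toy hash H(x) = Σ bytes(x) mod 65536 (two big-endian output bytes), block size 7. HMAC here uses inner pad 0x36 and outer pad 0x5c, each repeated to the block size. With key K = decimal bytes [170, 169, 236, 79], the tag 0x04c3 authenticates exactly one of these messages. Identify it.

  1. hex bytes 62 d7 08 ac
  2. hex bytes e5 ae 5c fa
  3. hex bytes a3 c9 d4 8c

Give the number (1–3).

Key decimal bytes [170, 169, 236, 79] = aa a9 ec 4f is 4 bytes ≤ B = 7; zero-pad to 7 bytes: K' = aa a9 ec 4f 00 00 00.
K' ⊕ ipad = 9c 9f da 79 36 36 36; K' ⊕ opad = f6 f5 b0 13 5c 5c 5c.
m1: inner = H(9c 9f da 79 36 36 36 62 d7 08 ac) = 05 1d; tag = H(f6 f5 b0 13 5c 5c 5c 05 1d) = 03e4
m2: inner = H(9c 9f da 79 36 36 36 e5 ae 5c fa) = 06 19; tag = H(f6 f5 b0 13 5c 5c 5c 06 19) = 03e1
m3: inner = H(9c 9f da 79 36 36 36 a3 c9 d4 8c) = 05 fc; tag = H(f6 f5 b0 13 5c 5c 5c 05 fc) = 04c3 ← matches

3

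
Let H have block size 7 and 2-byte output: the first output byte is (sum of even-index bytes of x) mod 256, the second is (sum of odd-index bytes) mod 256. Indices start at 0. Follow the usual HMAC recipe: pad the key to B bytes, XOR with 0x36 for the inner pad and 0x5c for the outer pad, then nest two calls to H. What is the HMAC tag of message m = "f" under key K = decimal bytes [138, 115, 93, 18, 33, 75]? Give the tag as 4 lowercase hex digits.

Key decimal bytes [138, 115, 93, 18, 33, 75] = 8a 73 5d 12 21 4b is 6 bytes ≤ B = 7; zero-pad to 7 bytes: K' = 8a 73 5d 12 21 4b 00.
K' ⊕ ipad = bc 45 6b 24 17 7d 36.  K' ⊕ opad = d6 2f 01 4e 7d 17 5c.
Inner input = (K'⊕ipad) ∥ m = bc 45 6b 24 17 7d 36 ∥ 66.
Inner hash: even-index sum = 372 mod 256 = 116; odd-index sum = 332 mod 256 = 76 → 74 4c.
Outer input = (K'⊕opad) ∥ inner = d6 2f 01 4e 7d 17 5c ∥ 74 4c.
Outer hash (tag): even-index sum = 508 mod 256 = 252; odd-index sum = 264 mod 256 = 8 → fc 08.

fc08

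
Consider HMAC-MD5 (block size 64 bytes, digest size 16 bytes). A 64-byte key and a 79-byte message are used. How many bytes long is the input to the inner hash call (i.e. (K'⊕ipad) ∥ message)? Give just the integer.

Key is 64 ≤ 64 bytes, zero-padded: |K'| = 64.
Inner input = (K'⊕ipad) ∥ m → 64 + 79 = 143 bytes.

143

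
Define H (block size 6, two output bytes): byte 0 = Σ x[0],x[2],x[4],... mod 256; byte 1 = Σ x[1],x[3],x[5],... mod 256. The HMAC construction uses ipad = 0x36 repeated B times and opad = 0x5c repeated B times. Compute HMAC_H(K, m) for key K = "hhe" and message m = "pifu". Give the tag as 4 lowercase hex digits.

8694

Key "hhe" = 68 68 65 is 3 bytes ≤ B = 6; zero-pad to 6 bytes: K' = 68 68 65 00 00 00.
K' ⊕ ipad = 5e 5e 53 36 36 36.  K' ⊕ opad = 34 34 39 5c 5c 5c.
Inner input = (K'⊕ipad) ∥ m = 5e 5e 53 36 36 36 ∥ 70 69 66 75.
Inner hash: even-index sum = 445 mod 256 = 189; odd-index sum = 424 mod 256 = 168 → bd a8.
Outer input = (K'⊕opad) ∥ inner = 34 34 39 5c 5c 5c ∥ bd a8.
Outer hash (tag): even-index sum = 390 mod 256 = 134; odd-index sum = 404 mod 256 = 148 → 86 94.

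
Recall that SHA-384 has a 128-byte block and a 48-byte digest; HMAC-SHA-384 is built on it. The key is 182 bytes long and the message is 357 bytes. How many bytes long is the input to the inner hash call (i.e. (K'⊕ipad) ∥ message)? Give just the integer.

485

Key is 182 > 128 bytes, so it is hashed to 48 bytes then zero-padded to 128: |K'| = 128.
Inner input = (K'⊕ipad) ∥ m → 128 + 357 = 485 bytes.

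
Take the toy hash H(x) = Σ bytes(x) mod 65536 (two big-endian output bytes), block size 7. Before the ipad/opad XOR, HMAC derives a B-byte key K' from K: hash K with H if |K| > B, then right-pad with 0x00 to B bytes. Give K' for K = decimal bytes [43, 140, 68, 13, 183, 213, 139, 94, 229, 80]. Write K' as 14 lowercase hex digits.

|K| = 10 > B = 7, so first hash the key.
H(K): sum = 43+140+68+13+183+213+139+94+229+80 = 1202 → 04 b2.
Zero-pad H(K) = 04 b2 to 7 bytes: K' = 04 b2 00 00 00 00 00.

04b20000000000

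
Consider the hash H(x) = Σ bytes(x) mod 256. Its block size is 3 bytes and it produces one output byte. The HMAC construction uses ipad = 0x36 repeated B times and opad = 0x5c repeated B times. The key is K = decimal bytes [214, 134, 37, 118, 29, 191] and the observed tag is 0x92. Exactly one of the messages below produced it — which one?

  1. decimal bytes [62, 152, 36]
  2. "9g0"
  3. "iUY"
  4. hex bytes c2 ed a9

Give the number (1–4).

Key decimal bytes [214, 134, 37, 118, 29, 191] = d6 86 25 76 1d bf is 6 bytes > B = 3, so hash it first: H(key) = d3, then zero-pad to 3 bytes: K' = d3 00 00.
K' ⊕ ipad = e5 36 36; K' ⊕ opad = 8f 5c 5c.
m1: inner = H(e5 36 36 3e 98 24) = 4b; tag = H(8f 5c 5c 4b) = 92 ← matches
m2: inner = H(e5 36 36 39 67 30) = 21; tag = H(8f 5c 5c 21) = 68
m3: inner = H(e5 36 36 69 55 59) = 68; tag = H(8f 5c 5c 68) = af
m4: inner = H(e5 36 36 c2 ed a9) = a9; tag = H(8f 5c 5c a9) = f0

1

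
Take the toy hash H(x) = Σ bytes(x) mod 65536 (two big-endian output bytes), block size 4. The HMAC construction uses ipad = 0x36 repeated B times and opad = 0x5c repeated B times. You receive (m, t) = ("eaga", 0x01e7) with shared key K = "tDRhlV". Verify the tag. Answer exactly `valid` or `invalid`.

invalid

Key "tDRhlV" = 74 44 52 68 6c 56 is 6 bytes > B = 4, so hash it first: H(key) = 02 34, then zero-pad to 4 bytes: K' = 02 34 00 00.
K' ⊕ ipad = 34 02 36 36; K' ⊕ opad = 5e 68 5c 5c.
Inner hash: sum = 52+2+54+54+101+97+103+97 = 560 → 02 30.
Outer hash (recomputed tag): sum = 94+104+92+92+2+48 = 432 → 01 b0.
Recomputed tag = 01b0; claimed = 01e7 → mismatch.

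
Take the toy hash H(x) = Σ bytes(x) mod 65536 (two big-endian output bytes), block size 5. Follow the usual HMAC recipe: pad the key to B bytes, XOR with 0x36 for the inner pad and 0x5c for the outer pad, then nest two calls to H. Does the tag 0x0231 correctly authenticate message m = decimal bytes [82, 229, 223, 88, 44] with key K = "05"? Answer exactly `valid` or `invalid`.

Key "05" = 30 35 is 2 bytes ≤ B = 5; zero-pad to 5 bytes: K' = 30 35 00 00 00.
K' ⊕ ipad = 06 03 36 36 36; K' ⊕ opad = 6c 69 5c 5c 5c.
Inner hash: sum = 6+3+54+54+54+82+229+223+88+44 = 837 → 03 45.
Outer hash (recomputed tag): sum = 108+105+92+92+92+3+69 = 561 → 02 31.
Recomputed tag = 0231; claimed = 0231 → match.

valid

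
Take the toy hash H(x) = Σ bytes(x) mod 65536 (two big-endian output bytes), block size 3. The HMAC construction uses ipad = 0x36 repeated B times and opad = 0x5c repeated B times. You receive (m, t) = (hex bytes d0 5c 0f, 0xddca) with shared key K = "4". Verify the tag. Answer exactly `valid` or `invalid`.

Key "4" = 34 is 1 byte ≤ B = 3; zero-pad to 3 bytes: K' = 34 00 00.
K' ⊕ ipad = 02 36 36; K' ⊕ opad = 68 5c 5c.
Inner hash: sum = 2+54+54+208+92+15 = 425 → 01 a9.
Outer hash (recomputed tag): sum = 104+92+92+1+169 = 458 → 01 ca.
Recomputed tag = 01ca; claimed = ddca → mismatch.

invalid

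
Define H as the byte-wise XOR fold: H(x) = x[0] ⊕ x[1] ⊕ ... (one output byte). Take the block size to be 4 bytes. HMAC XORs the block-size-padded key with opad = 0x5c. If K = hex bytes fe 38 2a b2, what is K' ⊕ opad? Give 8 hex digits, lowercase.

a26476ee

Key hex bytes fe 38 2a b2 is exactly B = 4 bytes: K' = fe 38 2a b2.
XOR each byte with 0x5c: fe⊕5c=a2, 38⊕5c=64, 2a⊕5c=76, b2⊕5c=ee.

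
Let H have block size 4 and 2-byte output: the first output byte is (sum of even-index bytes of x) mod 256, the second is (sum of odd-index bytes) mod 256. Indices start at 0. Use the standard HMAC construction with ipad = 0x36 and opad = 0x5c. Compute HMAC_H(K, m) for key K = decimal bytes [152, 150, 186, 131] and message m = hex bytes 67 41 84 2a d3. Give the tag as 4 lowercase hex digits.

a269

Key decimal bytes [152, 150, 186, 131] = 98 96 ba 83 is exactly B = 4 bytes: K' = 98 96 ba 83.
K' ⊕ ipad = ae a0 8c b5.  K' ⊕ opad = c4 ca e6 df.
Inner input = (K'⊕ipad) ∥ m = ae a0 8c b5 ∥ 67 41 84 2a d3.
Inner hash: even-index sum = 760 mod 256 = 248; odd-index sum = 448 mod 256 = 192 → f8 c0.
Outer input = (K'⊕opad) ∥ inner = c4 ca e6 df ∥ f8 c0.
Outer hash (tag): even-index sum = 674 mod 256 = 162; odd-index sum = 617 mod 256 = 105 → a2 69.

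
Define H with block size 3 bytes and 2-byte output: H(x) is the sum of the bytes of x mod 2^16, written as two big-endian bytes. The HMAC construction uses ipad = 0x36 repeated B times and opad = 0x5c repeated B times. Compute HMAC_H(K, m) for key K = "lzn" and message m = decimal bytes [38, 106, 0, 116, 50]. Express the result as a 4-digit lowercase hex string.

Key "lzn" = 6c 7a 6e is exactly B = 3 bytes: K' = 6c 7a 6e.
K' ⊕ ipad = 5a 4c 58.  K' ⊕ opad = 30 26 32.
Inner input = (K'⊕ipad) ∥ m = 5a 4c 58 ∥ 26 6a 00 74 32.
Inner hash: sum = 90+76+88+38+106+0+116+50 = 564 → 02 34.
Outer input = (K'⊕opad) ∥ inner = 30 26 32 ∥ 02 34.
Outer hash (tag): sum = 48+38+50+2+52 = 190 → 00 be.

00be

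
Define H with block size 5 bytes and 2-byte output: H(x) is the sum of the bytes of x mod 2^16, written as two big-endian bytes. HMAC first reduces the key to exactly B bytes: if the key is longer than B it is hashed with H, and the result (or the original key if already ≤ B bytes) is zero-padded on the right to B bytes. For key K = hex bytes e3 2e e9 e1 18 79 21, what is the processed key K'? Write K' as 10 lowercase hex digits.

|K| = 7 > B = 5, so first hash the key.
H(K): sum = 227+46+233+225+24+121+33 = 909 → 03 8d.
Zero-pad H(K) = 03 8d to 5 bytes: K' = 03 8d 00 00 00.

038d000000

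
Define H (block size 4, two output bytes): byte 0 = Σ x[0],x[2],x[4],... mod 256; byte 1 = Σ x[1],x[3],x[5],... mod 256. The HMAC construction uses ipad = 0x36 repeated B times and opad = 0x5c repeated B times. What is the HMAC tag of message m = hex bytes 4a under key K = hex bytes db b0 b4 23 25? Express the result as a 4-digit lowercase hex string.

4606

Key hex bytes db b0 b4 23 25 is 5 bytes > B = 4, so hash it first: H(key) = b4 d3, then zero-pad to 4 bytes: K' = b4 d3 00 00.
K' ⊕ ipad = 82 e5 36 36.  K' ⊕ opad = e8 8f 5c 5c.
Inner input = (K'⊕ipad) ∥ m = 82 e5 36 36 ∥ 4a.
Inner hash: even-index sum = 258 mod 256 = 2; odd-index sum = 283 mod 256 = 27 → 02 1b.
Outer input = (K'⊕opad) ∥ inner = e8 8f 5c 5c ∥ 02 1b.
Outer hash (tag): even-index sum = 326 mod 256 = 70; odd-index sum = 262 mod 256 = 6 → 46 06.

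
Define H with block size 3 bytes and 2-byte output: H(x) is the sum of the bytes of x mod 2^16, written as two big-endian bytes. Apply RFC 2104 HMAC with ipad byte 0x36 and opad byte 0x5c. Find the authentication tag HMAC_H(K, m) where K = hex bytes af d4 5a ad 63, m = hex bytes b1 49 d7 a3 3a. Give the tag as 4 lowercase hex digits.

Key hex bytes af d4 5a ad 63 is 5 bytes > B = 3, so hash it first: H(key) = 02 ed, then zero-pad to 3 bytes: K' = 02 ed 00.
K' ⊕ ipad = 34 db 36.  K' ⊕ opad = 5e b1 5c.
Inner input = (K'⊕ipad) ∥ m = 34 db 36 ∥ b1 49 d7 a3 3a.
Inner hash: sum = 52+219+54+177+73+215+163+58 = 1011 → 03 f3.
Outer input = (K'⊕opad) ∥ inner = 5e b1 5c ∥ 03 f3.
Outer hash (tag): sum = 94+177+92+3+243 = 609 → 02 61.

0261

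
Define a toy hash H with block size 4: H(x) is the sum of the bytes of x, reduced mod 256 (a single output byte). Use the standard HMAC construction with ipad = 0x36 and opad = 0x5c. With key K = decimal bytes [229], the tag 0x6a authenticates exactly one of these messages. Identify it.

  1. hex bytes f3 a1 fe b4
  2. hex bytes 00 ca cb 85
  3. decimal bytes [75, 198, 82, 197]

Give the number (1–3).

Key decimal bytes [229] = e5 is 1 byte ≤ B = 4; zero-pad to 4 bytes: K' = e5 00 00 00.
K' ⊕ ipad = d3 36 36 36; K' ⊕ opad = b9 5c 5c 5c.
m1: inner = H(d3 36 36 36 f3 a1 fe b4) = bb; tag = H(b9 5c 5c 5c bb) = 88
m2: inner = H(d3 36 36 36 00 ca cb 85) = 8f; tag = H(b9 5c 5c 5c 8f) = 5c
m3: inner = H(d3 36 36 36 4b c6 52 c5) = 9d; tag = H(b9 5c 5c 5c 9d) = 6a ← matches

3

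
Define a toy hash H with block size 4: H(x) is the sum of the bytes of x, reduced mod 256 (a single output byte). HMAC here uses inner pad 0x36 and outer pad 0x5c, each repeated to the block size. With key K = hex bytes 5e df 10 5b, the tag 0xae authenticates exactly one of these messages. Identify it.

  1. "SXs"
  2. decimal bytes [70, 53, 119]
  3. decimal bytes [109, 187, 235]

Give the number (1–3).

2

Key hex bytes 5e df 10 5b is exactly B = 4 bytes: K' = 5e df 10 5b.
K' ⊕ ipad = 68 e9 26 6d; K' ⊕ opad = 02 83 4c 07.
m1: inner = H(68 e9 26 6d 53 58 73) = 02; tag = H(02 83 4c 07 02) = da
m2: inner = H(68 e9 26 6d 46 35 77) = d6; tag = H(02 83 4c 07 d6) = ae ← matches
m3: inner = H(68 e9 26 6d 6d bb eb) = f7; tag = H(02 83 4c 07 f7) = cf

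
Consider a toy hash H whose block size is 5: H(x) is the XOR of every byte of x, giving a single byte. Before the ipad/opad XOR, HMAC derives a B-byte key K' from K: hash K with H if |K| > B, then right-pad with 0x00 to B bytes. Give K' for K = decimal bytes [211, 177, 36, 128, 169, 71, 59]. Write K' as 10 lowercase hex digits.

1300000000

|K| = 7 > B = 5, so first hash the key.
H(K): XOR d3⊕b1⊕24⊕80⊕a9⊕47⊕3b = 13.
Zero-pad H(K) = 13 to 5 bytes: K' = 13 00 00 00 00.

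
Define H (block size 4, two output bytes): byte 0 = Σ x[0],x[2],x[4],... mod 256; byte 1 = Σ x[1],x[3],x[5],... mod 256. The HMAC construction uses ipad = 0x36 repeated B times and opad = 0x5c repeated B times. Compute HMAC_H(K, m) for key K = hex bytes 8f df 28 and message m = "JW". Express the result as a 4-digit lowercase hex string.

6855

Key hex bytes 8f df 28 is 3 bytes ≤ B = 4; zero-pad to 4 bytes: K' = 8f df 28 00.
K' ⊕ ipad = b9 e9 1e 36.  K' ⊕ opad = d3 83 74 5c.
Inner input = (K'⊕ipad) ∥ m = b9 e9 1e 36 ∥ 4a 57.
Inner hash: even-index sum = 289 mod 256 = 33; odd-index sum = 374 mod 256 = 118 → 21 76.
Outer input = (K'⊕opad) ∥ inner = d3 83 74 5c ∥ 21 76.
Outer hash (tag): even-index sum = 360 mod 256 = 104; odd-index sum = 341 mod 256 = 85 → 68 55.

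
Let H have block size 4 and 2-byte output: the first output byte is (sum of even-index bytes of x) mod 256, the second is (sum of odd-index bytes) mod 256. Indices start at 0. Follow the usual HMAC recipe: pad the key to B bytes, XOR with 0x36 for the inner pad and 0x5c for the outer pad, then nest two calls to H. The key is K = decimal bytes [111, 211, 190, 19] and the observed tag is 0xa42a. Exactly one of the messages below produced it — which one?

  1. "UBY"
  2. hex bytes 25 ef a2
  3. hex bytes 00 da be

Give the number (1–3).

Key decimal bytes [111, 211, 190, 19] = 6f d3 be 13 is exactly B = 4 bytes: K' = 6f d3 be 13.
K' ⊕ ipad = 59 e5 88 25; K' ⊕ opad = 33 8f e2 4f.
m1: inner = H(59 e5 88 25 55 42 59) = 8f 4c; tag = H(33 8f e2 4f 8f 4c) = a42a ← matches
m2: inner = H(59 e5 88 25 25 ef a2) = a8 f9; tag = H(33 8f e2 4f a8 f9) = bdd7
m3: inner = H(59 e5 88 25 00 da be) = 9f e4; tag = H(33 8f e2 4f 9f e4) = b4c2

1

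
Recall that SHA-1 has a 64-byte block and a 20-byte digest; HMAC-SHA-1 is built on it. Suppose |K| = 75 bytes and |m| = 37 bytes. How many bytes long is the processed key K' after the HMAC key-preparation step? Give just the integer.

64

Key is 75 > 64 bytes, so it is hashed to 20 bytes then zero-padded to 64: |K'| = 64.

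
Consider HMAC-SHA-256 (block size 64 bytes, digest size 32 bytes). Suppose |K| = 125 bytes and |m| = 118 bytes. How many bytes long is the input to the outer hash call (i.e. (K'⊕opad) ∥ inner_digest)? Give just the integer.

Key is 125 > 64 bytes, so it is hashed to 32 bytes then zero-padded to 64: |K'| = 64.
Outer input = (K'⊕opad) ∥ H(inner) → 64 + 32 = 96 bytes.

96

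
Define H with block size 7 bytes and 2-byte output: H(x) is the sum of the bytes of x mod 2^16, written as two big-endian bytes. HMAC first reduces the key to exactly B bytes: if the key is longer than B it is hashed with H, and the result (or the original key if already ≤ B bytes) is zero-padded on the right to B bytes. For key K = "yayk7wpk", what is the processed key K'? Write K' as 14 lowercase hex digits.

|K| = 8 > B = 7, so first hash the key.
H(K): sum = 121+97+121+107+55+119+112+107 = 839 → 03 47.
Zero-pad H(K) = 03 47 to 7 bytes: K' = 03 47 00 00 00 00 00.

03470000000000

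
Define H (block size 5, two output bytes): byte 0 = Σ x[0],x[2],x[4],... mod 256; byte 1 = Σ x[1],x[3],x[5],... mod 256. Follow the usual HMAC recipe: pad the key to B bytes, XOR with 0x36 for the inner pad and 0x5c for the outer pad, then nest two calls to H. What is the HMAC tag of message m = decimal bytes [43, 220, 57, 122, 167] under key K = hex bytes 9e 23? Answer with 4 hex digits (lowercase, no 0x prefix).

d045

Key hex bytes 9e 23 is 2 bytes ≤ B = 5; zero-pad to 5 bytes: K' = 9e 23 00 00 00.
K' ⊕ ipad = a8 15 36 36 36.  K' ⊕ opad = c2 7f 5c 5c 5c.
Inner input = (K'⊕ipad) ∥ m = a8 15 36 36 36 ∥ 2b dc 39 7a a7.
Inner hash: even-index sum = 618 mod 256 = 106; odd-index sum = 342 mod 256 = 86 → 6a 56.
Outer input = (K'⊕opad) ∥ inner = c2 7f 5c 5c 5c ∥ 6a 56.
Outer hash (tag): even-index sum = 464 mod 256 = 208; odd-index sum = 325 mod 256 = 69 → d0 45.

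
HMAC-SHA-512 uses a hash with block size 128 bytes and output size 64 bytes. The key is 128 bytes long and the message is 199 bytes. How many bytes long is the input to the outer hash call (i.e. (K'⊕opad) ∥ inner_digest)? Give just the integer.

192

Key is 128 ≤ 128 bytes, zero-padded: |K'| = 128.
Outer input = (K'⊕opad) ∥ H(inner) → 128 + 64 = 192 bytes.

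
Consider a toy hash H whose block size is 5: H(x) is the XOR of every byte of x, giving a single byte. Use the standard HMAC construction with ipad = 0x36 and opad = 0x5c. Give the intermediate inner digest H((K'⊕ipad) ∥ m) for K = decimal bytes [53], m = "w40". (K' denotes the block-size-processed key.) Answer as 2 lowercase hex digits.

Key decimal bytes [53] = 35 is 1 byte ≤ B = 5; zero-pad to 5 bytes: K' = 35 00 00 00 00.
K' ⊕ ipad = 03 36 36 36 36.
Inner input = 03 36 36 36 36 ∥ 77 34 30.
Inner hash: XOR 03⊕36⊕36⊕36⊕36⊕77⊕34⊕30 = 70.

70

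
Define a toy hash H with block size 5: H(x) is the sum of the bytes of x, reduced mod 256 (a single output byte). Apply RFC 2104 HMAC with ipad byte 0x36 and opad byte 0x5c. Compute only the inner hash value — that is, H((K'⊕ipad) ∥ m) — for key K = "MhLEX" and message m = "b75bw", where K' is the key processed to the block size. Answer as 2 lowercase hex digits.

Key "MhLEX" = 4d 68 4c 45 58 is exactly B = 5 bytes: K' = 4d 68 4c 45 58.
K' ⊕ ipad = 7b 5e 7a 73 6e.
Inner input = 7b 5e 7a 73 6e ∥ 62 37 35 62 77.
Inner hash: sum = 123+94+122+115+110+98+55+53+98+119 = 987; mod 256 = 219 → db.

db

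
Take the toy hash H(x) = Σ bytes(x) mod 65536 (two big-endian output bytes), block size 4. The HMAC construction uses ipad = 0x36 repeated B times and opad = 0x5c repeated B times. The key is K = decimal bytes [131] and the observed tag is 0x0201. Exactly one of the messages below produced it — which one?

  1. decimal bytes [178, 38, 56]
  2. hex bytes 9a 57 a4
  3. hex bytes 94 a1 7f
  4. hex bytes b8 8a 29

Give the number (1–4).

3

Key decimal bytes [131] = 83 is 1 byte ≤ B = 4; zero-pad to 4 bytes: K' = 83 00 00 00.
K' ⊕ ipad = b5 36 36 36; K' ⊕ opad = df 5c 5c 5c.
m1: inner = H(b5 36 36 36 b2 26 38) = 02 67; tag = H(df 5c 5c 5c 02 67) = 025c
m2: inner = H(b5 36 36 36 9a 57 a4) = 02 ec; tag = H(df 5c 5c 5c 02 ec) = 02e1
m3: inner = H(b5 36 36 36 94 a1 7f) = 03 0b; tag = H(df 5c 5c 5c 03 0b) = 0201 ← matches
m4: inner = H(b5 36 36 36 b8 8a 29) = 02 c2; tag = H(df 5c 5c 5c 02 c2) = 02b7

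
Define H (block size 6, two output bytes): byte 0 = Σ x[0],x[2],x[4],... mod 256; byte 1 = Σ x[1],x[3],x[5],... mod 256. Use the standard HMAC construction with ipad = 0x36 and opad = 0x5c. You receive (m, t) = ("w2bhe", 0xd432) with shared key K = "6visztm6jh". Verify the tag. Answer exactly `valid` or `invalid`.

Key "6visztm6jh" = 36 76 69 73 7a 74 6d 36 6a 68 is 10 bytes > B = 6, so hash it first: H(key) = f0 fb, then zero-pad to 6 bytes: K' = f0 fb 00 00 00 00.
K' ⊕ ipad = c6 cd 36 36 36 36; K' ⊕ opad = ac a7 5c 5c 5c 5c.
Inner hash: even-index sum = 624 mod 256 = 112; odd-index sum = 467 mod 256 = 211 → 70 d3.
Outer hash (recomputed tag): even-index sum = 468 mod 256 = 212; odd-index sum = 562 mod 256 = 50 → d4 32.
Recomputed tag = d432; claimed = d432 → match.

valid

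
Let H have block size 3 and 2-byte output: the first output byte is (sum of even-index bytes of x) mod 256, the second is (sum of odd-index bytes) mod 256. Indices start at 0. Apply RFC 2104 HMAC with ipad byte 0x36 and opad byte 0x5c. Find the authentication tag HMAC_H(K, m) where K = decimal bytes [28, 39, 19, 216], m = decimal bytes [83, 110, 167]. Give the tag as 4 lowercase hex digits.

9260

Key decimal bytes [28, 39, 19, 216] = 1c 27 13 d8 is 4 bytes > B = 3, so hash it first: H(key) = 2f ff, then zero-pad to 3 bytes: K' = 2f ff 00.
K' ⊕ ipad = 19 c9 36.  K' ⊕ opad = 73 a3 5c.
Inner input = (K'⊕ipad) ∥ m = 19 c9 36 ∥ 53 6e a7.
Inner hash: even-index sum = 189 mod 256 = 189; odd-index sum = 451 mod 256 = 195 → bd c3.
Outer input = (K'⊕opad) ∥ inner = 73 a3 5c ∥ bd c3.
Outer hash (tag): even-index sum = 402 mod 256 = 146; odd-index sum = 352 mod 256 = 96 → 92 60.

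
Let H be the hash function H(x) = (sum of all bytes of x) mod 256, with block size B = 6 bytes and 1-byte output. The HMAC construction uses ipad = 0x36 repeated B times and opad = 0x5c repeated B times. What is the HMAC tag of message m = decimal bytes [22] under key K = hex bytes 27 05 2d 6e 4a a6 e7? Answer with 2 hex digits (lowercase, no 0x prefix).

5a

Key hex bytes 27 05 2d 6e 4a a6 e7 is 7 bytes > B = 6, so hash it first: H(key) = 9e, then zero-pad to 6 bytes: K' = 9e 00 00 00 00 00.
K' ⊕ ipad = a8 36 36 36 36 36.  K' ⊕ opad = c2 5c 5c 5c 5c 5c.
Inner input = (K'⊕ipad) ∥ m = a8 36 36 36 36 36 ∥ 16.
Inner hash: sum = 168+54+54+54+54+54+22 = 460; mod 256 = 204 → cc.
Outer input = (K'⊕opad) ∥ inner = c2 5c 5c 5c 5c 5c ∥ cc.
Outer hash (tag): sum = 194+92+92+92+92+92+204 = 858; mod 256 = 90 → 5a.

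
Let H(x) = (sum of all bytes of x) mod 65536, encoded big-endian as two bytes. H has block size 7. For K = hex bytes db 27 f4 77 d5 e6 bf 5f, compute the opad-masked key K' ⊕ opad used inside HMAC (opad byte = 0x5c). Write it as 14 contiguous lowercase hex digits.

Key hex bytes db 27 f4 77 d5 e6 bf 5f is 8 bytes > B = 7, so hash it first: H(key) = 05 46, then zero-pad to 7 bytes: K' = 05 46 00 00 00 00 00.
XOR each byte with 0x5c: 05⊕5c=59, 46⊕5c=1a, 00⊕5c=5c, 00⊕5c=5c, 00⊕5c=5c, 00⊕5c=5c, 00⊕5c=5c.

591a5c5c5c5c5c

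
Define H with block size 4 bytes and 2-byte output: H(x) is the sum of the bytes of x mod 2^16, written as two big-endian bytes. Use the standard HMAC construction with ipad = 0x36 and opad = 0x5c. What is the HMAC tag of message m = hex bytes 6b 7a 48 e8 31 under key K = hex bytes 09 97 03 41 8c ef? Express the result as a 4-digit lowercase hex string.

Key hex bytes 09 97 03 41 8c ef is 6 bytes > B = 4, so hash it first: H(key) = 02 5f, then zero-pad to 4 bytes: K' = 02 5f 00 00.
K' ⊕ ipad = 34 69 36 36.  K' ⊕ opad = 5e 03 5c 5c.
Inner input = (K'⊕ipad) ∥ m = 34 69 36 36 ∥ 6b 7a 48 e8 31.
Inner hash: sum = 52+105+54+54+107+122+72+232+49 = 847 → 03 4f.
Outer input = (K'⊕opad) ∥ inner = 5e 03 5c 5c ∥ 03 4f.
Outer hash (tag): sum = 94+3+92+92+3+79 = 363 → 01 6b.

016b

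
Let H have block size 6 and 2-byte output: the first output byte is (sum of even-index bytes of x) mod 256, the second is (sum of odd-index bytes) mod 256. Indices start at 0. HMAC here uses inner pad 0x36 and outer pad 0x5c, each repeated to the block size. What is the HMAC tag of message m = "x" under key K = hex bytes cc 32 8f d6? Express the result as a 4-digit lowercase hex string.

Key hex bytes cc 32 8f d6 is 4 bytes ≤ B = 6; zero-pad to 6 bytes: K' = cc 32 8f d6 00 00.
K' ⊕ ipad = fa 04 b9 e0 36 36.  K' ⊕ opad = 90 6e d3 8a 5c 5c.
Inner input = (K'⊕ipad) ∥ m = fa 04 b9 e0 36 36 ∥ 78.
Inner hash: even-index sum = 609 mod 256 = 97; odd-index sum = 282 mod 256 = 26 → 61 1a.
Outer input = (K'⊕opad) ∥ inner = 90 6e d3 8a 5c 5c ∥ 61 1a.
Outer hash (tag): even-index sum = 544 mod 256 = 32; odd-index sum = 366 mod 256 = 110 → 20 6e.

206e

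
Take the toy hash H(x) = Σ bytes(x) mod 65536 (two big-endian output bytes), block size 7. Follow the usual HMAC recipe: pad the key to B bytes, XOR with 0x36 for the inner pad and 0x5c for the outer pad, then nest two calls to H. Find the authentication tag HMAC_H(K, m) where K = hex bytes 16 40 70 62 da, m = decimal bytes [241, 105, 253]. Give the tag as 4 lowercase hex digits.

Key hex bytes 16 40 70 62 da is 5 bytes ≤ B = 7; zero-pad to 7 bytes: K' = 16 40 70 62 da 00 00.
K' ⊕ ipad = 20 76 46 54 ec 36 36.  K' ⊕ opad = 4a 1c 2c 3e 86 5c 5c.
Inner input = (K'⊕ipad) ∥ m = 20 76 46 54 ec 36 36 ∥ f1 69 fd.
Inner hash: sum = 32+118+70+84+236+54+54+241+105+253 = 1247 → 04 df.
Outer input = (K'⊕opad) ∥ inner = 4a 1c 2c 3e 86 5c 5c ∥ 04 df.
Outer hash (tag): sum = 74+28+44+62+134+92+92+4+223 = 753 → 02 f1.

02f1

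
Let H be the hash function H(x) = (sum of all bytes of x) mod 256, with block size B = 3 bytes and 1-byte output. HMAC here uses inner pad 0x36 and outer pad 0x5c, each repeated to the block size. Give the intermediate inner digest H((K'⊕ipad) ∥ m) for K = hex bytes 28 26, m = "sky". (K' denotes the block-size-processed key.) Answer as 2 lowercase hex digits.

bb

Key hex bytes 28 26 is 2 bytes ≤ B = 3; zero-pad to 3 bytes: K' = 28 26 00.
K' ⊕ ipad = 1e 10 36.
Inner input = 1e 10 36 ∥ 73 6b 79.
Inner hash: sum = 30+16+54+115+107+121 = 443; mod 256 = 187 → bb.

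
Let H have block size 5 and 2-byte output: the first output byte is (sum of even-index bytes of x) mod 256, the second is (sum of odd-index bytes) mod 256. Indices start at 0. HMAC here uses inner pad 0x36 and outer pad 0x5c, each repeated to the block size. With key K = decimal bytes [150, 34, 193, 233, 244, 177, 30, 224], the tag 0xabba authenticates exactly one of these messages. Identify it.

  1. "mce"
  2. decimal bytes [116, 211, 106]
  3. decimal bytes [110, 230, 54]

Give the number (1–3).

Key decimal bytes [150, 34, 193, 233, 244, 177, 30, 224] = 96 22 c1 e9 f4 b1 1e e0 is 8 bytes > B = 5, so hash it first: H(key) = 69 9c, then zero-pad to 5 bytes: K' = 69 9c 00 00 00.
K' ⊕ ipad = 5f aa 36 36 36; K' ⊕ opad = 35 c0 5c 5c 5c.
m1: inner = H(5f aa 36 36 36 6d 63 65) = 2e b2; tag = H(35 c0 5c 5c 5c 2e b2) = 9f4a
m2: inner = H(5f aa 36 36 36 74 d3 6a) = 9e be; tag = H(35 c0 5c 5c 5c 9e be) = abba ← matches
m3: inner = H(5f aa 36 36 36 6e e6 36) = b1 84; tag = H(35 c0 5c 5c 5c b1 84) = 71cd

2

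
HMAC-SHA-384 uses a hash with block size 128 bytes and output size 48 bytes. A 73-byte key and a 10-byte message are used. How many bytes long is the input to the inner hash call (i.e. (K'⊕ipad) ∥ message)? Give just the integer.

Key is 73 ≤ 128 bytes, zero-padded: |K'| = 128.
Inner input = (K'⊕ipad) ∥ m → 128 + 10 = 138 bytes.

138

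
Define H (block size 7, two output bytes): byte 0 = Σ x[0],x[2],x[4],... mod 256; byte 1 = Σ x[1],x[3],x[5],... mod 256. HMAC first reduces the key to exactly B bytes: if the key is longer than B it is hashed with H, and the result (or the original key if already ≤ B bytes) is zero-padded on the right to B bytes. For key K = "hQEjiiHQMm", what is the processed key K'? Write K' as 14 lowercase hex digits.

|K| = 10 > B = 7, so first hash the key.
H(K): even-index sum = 427 mod 256 = 171; odd-index sum = 482 mod 256 = 226 → ab e2.
Zero-pad H(K) = ab e2 to 7 bytes: K' = ab e2 00 00 00 00 00.

abe20000000000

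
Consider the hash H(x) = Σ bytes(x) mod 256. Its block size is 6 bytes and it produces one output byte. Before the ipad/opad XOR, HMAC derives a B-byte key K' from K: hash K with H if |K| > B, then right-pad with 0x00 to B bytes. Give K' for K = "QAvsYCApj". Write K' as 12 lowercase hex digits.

320000000000

|K| = 9 > B = 6, so first hash the key.
H(K): sum = 81+65+118+115+89+67+65+112+106 = 818; mod 256 = 50 → 32.
Zero-pad H(K) = 32 to 6 bytes: K' = 32 00 00 00 00 00.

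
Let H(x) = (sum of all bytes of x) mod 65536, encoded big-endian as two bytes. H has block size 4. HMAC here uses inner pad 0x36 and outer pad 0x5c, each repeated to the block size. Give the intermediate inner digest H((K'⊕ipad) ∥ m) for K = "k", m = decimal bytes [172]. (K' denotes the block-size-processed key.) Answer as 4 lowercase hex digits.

Key "k" = 6b is 1 byte ≤ B = 4; zero-pad to 4 bytes: K' = 6b 00 00 00.
K' ⊕ ipad = 5d 36 36 36.
Inner input = 5d 36 36 36 ∥ ac.
Inner hash: sum = 93+54+54+54+172 = 427 → 01 ab.

01ab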